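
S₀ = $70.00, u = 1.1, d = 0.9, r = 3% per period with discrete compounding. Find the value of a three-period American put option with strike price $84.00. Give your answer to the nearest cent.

$14.00

Risk-neutral probability p = (1 + 0.03 − 0.9)/(1.1 − 0.9) = 0.1300/0.2000 = 0.6500
Terminal stock prices: S_uuu = 93.17, S_uud = 76.23, S_udd = 62.37, S_ddd = 51.03
Terminal payoffs (K − S): max(-9.17, 0) = 0, max(7.77, 0) = 7.77, max(21.63, 0) = 21.63, max(32.97, 0) = 32.97
Node uu (S = 84.7): continuation = 1/1.03·[0.6500·0.0000 + 0.3500·7.7700] = 2.6403; exercise value = 0.0000 ≤ continuation, so V_uu = 2.6403
Node ud (S = 69.3): continuation = 1/1.03·[0.6500·7.7700 + 0.3500·21.6300] = 12.2534; exercise value = 14.7000 > continuation, so V_ud = 14.7000 (exercise)
Node dd (S = 56.7): continuation = 1/1.03·[0.6500·21.6300 + 0.3500·32.9700] = 24.8534; exercise value = 27.3000 > continuation, so V_dd = 27.3000 (exercise)
Node u (S = 77): continuation = 1/1.03·[0.6500·2.6403 + 0.3500·14.7000] = 6.6613; exercise value = 7.0000 > continuation, so V_u = 7.0000 (exercise)
Node d (S = 63): continuation = 1/1.03·[0.6500·14.7000 + 0.3500·27.3000] = 18.5534; exercise value = 21.0000 > continuation, so V_d = 21.0000 (exercise)
Node 0 (S = 70): continuation = 1/1.03·[0.6500·7.0000 + 0.3500·21.0000] = 11.5534; exercise value = 14.0000 > continuation, so V_0 = 14.0000 (exercise)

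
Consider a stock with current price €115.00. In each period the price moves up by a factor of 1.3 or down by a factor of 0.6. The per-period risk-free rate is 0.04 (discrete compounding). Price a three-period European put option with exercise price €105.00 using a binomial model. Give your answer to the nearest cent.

Risk-neutral probability p = (1 + 0.04 − 0.6)/(1.3 − 0.6) = 0.4400/0.7000 = 0.6286
Terminal stock prices: S_uuu = 252.7, S_uud = 116.6, S_udd = 53.82, S_ddd = 24.84
Terminal payoffs (K − S): max(-147.7, 0) = 0, max(-11.61, 0) = 0, max(51.18, 0) = 51.18, max(80.16, 0) = 80.16
Node uu (S = 194.4): V_uu = 1/1.04·[0.6286·0.0000 + 0.3714·0.0000] = 0.0000
Node ud (S = 89.7): V_ud = 1/1.04·[0.6286·0.0000 + 0.3714·51.1800] = 18.2786
Node dd (S = 41.4): V_dd = 1/1.04·[0.6286·51.1800 + 0.3714·80.1600] = 59.5615
Node u (S = 149.5): V_u = 1/1.04·[0.6286·0.0000 + 0.3714·18.2786] = 6.5281
Node d (S = 69): V_d = 1/1.04·[0.6286·18.2786 + 0.3714·59.5615] = 32.3195
Node 0 (S = 115): V_0 = 1/1.04·[0.6286·6.5281 + 0.3714·32.3195] = 15.4882

€15.49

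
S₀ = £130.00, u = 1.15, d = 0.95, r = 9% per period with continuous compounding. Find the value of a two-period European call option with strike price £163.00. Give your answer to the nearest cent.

£3.87

Risk-neutral probability p = (e^0.09 − 0.95)/(1.15 − 0.95) = 0.1442/0.2000 = 0.7209
Terminal stock prices: S_uu = 171.9, S_ud = 142, S_dd = 117.3
Terminal payoffs (S − K): max(8.925, 0) = 8.925, max(-20.97, 0) = 0, max(-45.67, 0) = 0
Node u (S = 149.5): V_u = e^(−0.09)·[0.7209·8.9250 + 0.2791·0.0000] = 5.8800
Node d (S = 123.5): V_d = e^(−0.09)·[0.7209·0.0000 + 0.2791·0.0000] = 0.0000
Node 0 (S = 130): V_0 = e^(−0.09)·[0.7209·5.8800 + 0.2791·0.0000] = 3.8739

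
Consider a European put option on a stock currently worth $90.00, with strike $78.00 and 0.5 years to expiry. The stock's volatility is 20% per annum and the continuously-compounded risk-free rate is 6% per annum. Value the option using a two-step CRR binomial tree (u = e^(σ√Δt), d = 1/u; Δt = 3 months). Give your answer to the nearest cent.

CRR parameters: u = e^(σ√Δt) = e^(0.2·√0.25) = 1.1052, d = 1/u = 0.9048
Per-period rate: rΔt = 0.06·0.25 = 0.015, so R = e^0.015 = 1.0151
Risk-neutral probability p = (e^0.015 − 0.9048)/(1.1052 − 0.9048) = 0.1103/0.2003 = 0.5505
Terminal stock prices: S_uu = 109.9, S_ud = 90, S_dd = 73.69
Terminal payoffs (K − S): max(-31.93, 0) = 0, max(-12, 0) = 0, max(4.314, 0) = 4.314
Node u (S = 99.47): V_u = e^(−0.015)·[0.5505·0.0000 + 0.4495·0.0000] = 0.0000
Node d (S = 81.44): V_d = e^(−0.015)·[0.5505·0.0000 + 0.4495·4.3142] = 1.9105
Node 0 (S = 90): V_0 = e^(−0.015)·[0.5505·0.0000 + 0.4495·1.9105] = 0.8461

$0.85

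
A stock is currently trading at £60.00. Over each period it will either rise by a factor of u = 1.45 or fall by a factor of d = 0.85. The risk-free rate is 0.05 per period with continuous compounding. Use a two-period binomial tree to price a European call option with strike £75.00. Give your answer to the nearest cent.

Risk-neutral probability p = (e^0.05 − 0.85)/(1.45 − 0.85) = 0.2013/0.6000 = 0.3355
Terminal stock prices: S_uu = 126.2, S_ud = 73.95, S_dd = 43.35
Terminal payoffs (S − K): max(51.15, 0) = 51.15, max(-1.05, 0) = 0, max(-31.65, 0) = 0
Node u (S = 87): V_u = e^(−0.05)·[0.3355·51.1500 + 0.6645·0.0000] = 16.3215
Node d (S = 51): V_d = e^(−0.05)·[0.3355·0.0000 + 0.6645·0.0000] = 0.0000
Node 0 (S = 60): V_0 = e^(−0.05)·[0.3355·16.3215 + 0.6645·0.0000] = 5.2081

£5.21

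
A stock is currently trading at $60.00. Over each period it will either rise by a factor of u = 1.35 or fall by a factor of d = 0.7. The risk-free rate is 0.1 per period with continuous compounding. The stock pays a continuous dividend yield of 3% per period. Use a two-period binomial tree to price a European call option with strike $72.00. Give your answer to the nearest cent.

$10.04

Per-period risk-free factor R = e^0.1 = 1.1052; dividend-adjusted growth = e^(0.1−0.03) = 1.0725.
Risk-neutral probability p = (1.0725 − 0.7)/(1.35 − 0.7) = 0.3725/0.6500 = 0.5731
Terminal stock prices: S_uu = 109.4, S_ud = 56.7, S_dd = 29.4
Terminal payoffs (S − K): max(37.35, 0) = 37.35, max(-15.3, 0) = 0, max(-42.6, 0) = 0
Node u (S = 81): V_u = e^(−0.1)·[0.5731·37.3500 + 0.4269·0.0000] = 19.3679
Node d (S = 42): V_d = e^(−0.1)·[0.5731·0.0000 + 0.4269·0.0000] = 0.0000
Node 0 (S = 60): V_0 = e^(−0.1)·[0.5731·19.3679 + 0.4269·0.0000] = 10.0433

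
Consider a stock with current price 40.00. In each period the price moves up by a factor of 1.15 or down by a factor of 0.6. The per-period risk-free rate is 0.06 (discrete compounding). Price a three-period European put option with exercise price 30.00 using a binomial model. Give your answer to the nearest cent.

0.84

Risk-neutral probability p = (1 + 0.06 − 0.6)/(1.15 − 0.6) = 0.4600/0.5500 = 0.8364
Terminal stock prices: S_uuu = 60.83, S_uud = 31.74, S_udd = 16.56, S_ddd = 8.64
Terminal payoffs (K − S): max(-30.83, 0) = 0, max(-1.74, 0) = 0, max(13.44, 0) = 13.44, max(21.36, 0) = 21.36
Node uu (S = 52.9): V_uu = 1/1.06·[0.8364·0.0000 + 0.1636·0.0000] = 0.0000
Node ud (S = 27.6): V_ud = 1/1.06·[0.8364·0.0000 + 0.1636·13.4400] = 2.0748
Node dd (S = 14.4): V_dd = 1/1.06·[0.8364·13.4400 + 0.1636·21.3600] = 13.9019
Node u (S = 46): V_u = 1/1.06·[0.8364·0.0000 + 0.1636·2.0748] = 0.3203
Node d (S = 24): V_d = 1/1.06·[0.8364·2.0748 + 0.1636·13.9019] = 3.7831
Node 0 (S = 40): V_0 = 1/1.06·[0.8364·0.3203 + 0.1636·3.7831] = 0.8367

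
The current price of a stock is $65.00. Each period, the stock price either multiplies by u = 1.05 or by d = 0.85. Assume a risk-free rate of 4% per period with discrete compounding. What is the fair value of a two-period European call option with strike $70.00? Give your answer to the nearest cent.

Risk-neutral probability p = (1 + 0.04 − 0.85)/(1.05 − 0.85) = 0.1900/0.2000 = 0.9500
Terminal stock prices: S_uu = 71.66, S_ud = 58.01, S_dd = 46.96
Terminal payoffs (S − K): max(1.663, 0) = 1.663, max(-11.99, 0) = 0, max(-23.04, 0) = 0
Node u (S = 68.25): V_u = 1/1.04·[0.9500·1.6625 + 0.0500·0.0000] = 1.5186
Node d (S = 55.25): V_d = 1/1.04·[0.9500·0.0000 + 0.0500·0.0000] = 0.0000
Node 0 (S = 65): V_0 = 1/1.04·[0.9500·1.5186 + 0.0500·0.0000] = 1.3872

$1.39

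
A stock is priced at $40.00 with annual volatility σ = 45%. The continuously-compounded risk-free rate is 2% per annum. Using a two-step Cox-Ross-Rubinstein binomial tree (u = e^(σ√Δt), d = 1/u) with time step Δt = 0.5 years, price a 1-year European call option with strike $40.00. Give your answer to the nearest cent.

CRR parameters: u = e^(σ√Δt) = e^(0.45·√0.5) = 1.3746, d = 1/u = 0.7275
Per-period rate: rΔt = 0.02·0.5 = 0.01, so R = e^0.01 = 1.0101
Risk-neutral probability p = (e^0.01 − 0.7275)/(1.3746 − 0.7275) = 0.2826/0.6472 = 0.4366
Terminal stock prices: S_uu = 75.59, S_ud = 40, S_dd = 21.17
Terminal payoffs (S − K): max(35.59, 0) = 35.59, max(0, 0) = 0, max(-18.83, 0) = 0
Node u (S = 54.99): V_u = e^(−0.01)·[0.4366·35.5863 + 0.5634·0.0000] = 15.3839
Node d (S = 29.1): V_d = e^(−0.01)·[0.4366·0.0000 + 0.5634·0.0000] = 0.0000
Node 0 (S = 40): V_0 = e^(−0.01)·[0.4366·15.3839 + 0.5634·0.0000] = 6.6505

$6.65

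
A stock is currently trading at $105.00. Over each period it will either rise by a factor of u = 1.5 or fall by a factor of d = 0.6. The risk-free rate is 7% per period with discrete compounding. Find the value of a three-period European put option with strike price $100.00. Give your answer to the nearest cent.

$19.52

Risk-neutral probability p = (1 + 0.07 − 0.6)/(1.5 − 0.6) = 0.4700/0.9000 = 0.5222
Terminal stock prices: S_uuu = 354.4, S_uud = 141.8, S_udd = 56.7, S_ddd = 22.68
Terminal payoffs (K − S): max(-254.4, 0) = 0, max(-41.75, 0) = 0, max(43.3, 0) = 43.3, max(77.32, 0) = 77.32
Node uu (S = 236.2): V_uu = 1/1.07·[0.5222·0.0000 + 0.4778·0.0000] = 0.0000
Node ud (S = 94.5): V_ud = 1/1.07·[0.5222·0.0000 + 0.4778·43.3000] = 19.3344
Node dd (S = 37.8): V_dd = 1/1.07·[0.5222·43.3000 + 0.4778·77.3200] = 55.6579
Node u (S = 157.5): V_u = 1/1.07·[0.5222·0.0000 + 0.4778·19.3344] = 8.6332
Node d (S = 63): V_d = 1/1.07·[0.5222·19.3344 + 0.4778·55.6579] = 34.2888
Node 0 (S = 105): V_0 = 1/1.07·[0.5222·8.6332 + 0.4778·34.2888] = 19.5242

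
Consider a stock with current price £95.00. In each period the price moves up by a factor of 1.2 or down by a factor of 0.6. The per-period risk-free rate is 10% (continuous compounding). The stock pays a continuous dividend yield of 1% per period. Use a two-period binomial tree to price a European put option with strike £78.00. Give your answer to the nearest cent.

Per-period risk-free factor R = e^0.1 = 1.1052; dividend-adjusted growth = e^(0.1−0.01) = 1.0942.
Risk-neutral probability p = (1.0942 − 0.6)/(1.2 − 0.6) = 0.4942/0.6000 = 0.8236
Terminal stock prices: S_uu = 136.8, S_ud = 68.4, S_dd = 34.2
Terminal payoffs (K − S): max(-58.8, 0) = 0, max(9.6, 0) = 9.6, max(43.8, 0) = 43.8
Node u (S = 114): V_u = e^(−0.1)·[0.8236·0.0000 + 0.1764·9.6000] = 1.5321
Node d (S = 57): V_d = e^(−0.1)·[0.8236·9.6000 + 0.1764·43.8000] = 14.1445
Node 0 (S = 95): V_0 = e^(−0.1)·[0.8236·1.5321 + 0.1764·14.1445] = 3.3991

£3.40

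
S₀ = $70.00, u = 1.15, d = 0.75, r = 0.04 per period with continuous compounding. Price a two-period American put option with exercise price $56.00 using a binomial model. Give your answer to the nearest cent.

$1.14

Risk-neutral probability p = (e^0.04 − 0.75)/(1.15 − 0.75) = 0.2908/0.4000 = 0.7270
Terminal stock prices: S_uu = 92.57, S_ud = 60.38, S_dd = 39.38
Terminal payoffs (K − S): max(-36.57, 0) = 0, max(-4.375, 0) = 0, max(16.62, 0) = 16.62
Node u (S = 80.5): continuation = e^(−0.04)·[0.7270·0.0000 + 0.2730·0.0000] = 0.0000; exercise value = 0.0000 ≤ continuation, so V_u = 0.0000
Node d (S = 52.5): continuation = e^(−0.04)·[0.7270·0.0000 + 0.2730·16.6250] = 4.3602; exercise value = 3.5000 ≤ continuation, so V_d = 4.3602
Node 0 (S = 70): continuation = e^(−0.04)·[0.7270·0.0000 + 0.2730·4.3602] = 1.1436; exercise value = 0.0000 ≤ continuation, so V_0 = 1.1436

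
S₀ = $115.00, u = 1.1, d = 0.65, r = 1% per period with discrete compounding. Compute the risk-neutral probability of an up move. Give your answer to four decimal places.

Risk-neutral probability p = (1 + 0.01 − 0.65)/(1.1 − 0.65) = 0.3600/0.4500 = 0.8000

p = 0.8000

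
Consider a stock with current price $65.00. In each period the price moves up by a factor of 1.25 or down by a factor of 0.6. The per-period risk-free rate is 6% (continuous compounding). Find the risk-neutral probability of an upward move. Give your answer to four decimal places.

p = 0.7105

Risk-neutral probability p = (e^0.06 − 0.6)/(1.25 − 0.6) = 0.4618/0.6500 = 0.7105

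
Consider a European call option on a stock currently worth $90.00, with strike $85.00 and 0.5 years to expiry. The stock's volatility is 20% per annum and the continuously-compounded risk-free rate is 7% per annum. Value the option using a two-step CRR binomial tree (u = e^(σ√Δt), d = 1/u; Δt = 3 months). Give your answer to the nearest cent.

$10.01

CRR parameters: u = e^(σ√Δt) = e^(0.2·√0.25) = 1.1052, d = 1/u = 0.9048
Per-period rate: rΔt = 0.07·0.25 = 0.0175, so R = e^0.0175 = 1.0177
Risk-neutral probability p = (e^0.0175 − 0.9048)/(1.1052 − 0.9048) = 0.1128/0.2003 = 0.5631
Terminal stock prices: S_uu = 109.9, S_ud = 90, S_dd = 73.69
Terminal payoffs (S − K): max(24.93, 0) = 24.93, max(5, 0) = 5, max(-11.31, 0) = 0
Node u (S = 99.47): V_u = e^(−0.0175)·[0.5631·24.9262 + 0.4369·5.0000] = 15.9399
Node d (S = 81.44): V_d = e^(−0.0175)·[0.5631·5.0000 + 0.4369·0.0000] = 2.7669
Node 0 (S = 90): V_0 = e^(−0.0175)·[0.5631·15.9399 + 0.4369·2.7669] = 10.0085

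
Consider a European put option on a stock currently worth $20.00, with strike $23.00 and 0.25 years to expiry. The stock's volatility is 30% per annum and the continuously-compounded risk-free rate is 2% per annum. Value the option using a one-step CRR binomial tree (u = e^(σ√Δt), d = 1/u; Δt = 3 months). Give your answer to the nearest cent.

$3.00

CRR parameters: u = e^(σ√Δt) = e^(0.3·√0.25) = 1.1618, d = 1/u = 0.8607
Per-period rate: rΔt = 0.02·0.25 = 0.005, so R = e^0.005 = 1.0050
Risk-neutral probability p = (e^0.005 − 0.8607)/(1.1618 − 0.8607) = 0.1443/0.3011 = 0.4792
Terminal stock prices: S_u = 23.24, S_d = 17.21
Terminal payoffs (K − S): max(-0.2367, 0) = 0, max(5.786, 0) = 5.786
Node 0 (S = 20): V_0 = e^(−0.005)·[0.4792·0.0000 + 0.5208·5.7858] = 2.9981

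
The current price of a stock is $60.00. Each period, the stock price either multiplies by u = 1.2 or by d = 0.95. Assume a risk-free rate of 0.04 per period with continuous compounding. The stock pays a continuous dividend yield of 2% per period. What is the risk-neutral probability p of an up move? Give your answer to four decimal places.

Per-period risk-free factor R = e^0.04 = 1.0408; dividend-adjusted growth = e^(0.04−0.02) = 1.0202.
Risk-neutral probability p = (1.0202 − 0.95)/(1.2 − 0.95) = 0.0702/0.2500 = 0.2808

p = 0.2808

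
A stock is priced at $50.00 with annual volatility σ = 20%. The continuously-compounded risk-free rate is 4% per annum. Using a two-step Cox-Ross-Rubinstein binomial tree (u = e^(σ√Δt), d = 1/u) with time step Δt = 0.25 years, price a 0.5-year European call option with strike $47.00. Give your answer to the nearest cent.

$5.27

CRR parameters: u = e^(σ√Δt) = e^(0.2·√0.25) = 1.1052, d = 1/u = 0.9048
Per-period rate: rΔt = 0.04·0.25 = 0.01, so R = e^0.01 = 1.0101
Risk-neutral probability p = (e^0.01 − 0.9048)/(1.1052 − 0.9048) = 0.1052/0.2003 = 0.5252
Terminal stock prices: S_uu = 61.07, S_ud = 50, S_dd = 40.94
Terminal payoffs (S − K): max(14.07, 0) = 14.07, max(3, 0) = 3, max(-6.063, 0) = 0
Node u (S = 55.26): V_u = e^(−0.01)·[0.5252·14.0701 + 0.4748·3.0000] = 8.7262
Node d (S = 45.24): V_d = e^(−0.01)·[0.5252·3.0000 + 0.4748·0.0000] = 1.5599
Node 0 (S = 50): V_0 = e^(−0.01)·[0.5252·8.7262 + 0.4748·1.5599] = 5.2706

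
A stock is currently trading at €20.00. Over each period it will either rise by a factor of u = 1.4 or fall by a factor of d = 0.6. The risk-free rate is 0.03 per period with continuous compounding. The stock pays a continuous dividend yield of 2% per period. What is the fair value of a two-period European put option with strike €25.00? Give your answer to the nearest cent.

Per-period risk-free factor R = e^0.03 = 1.0305; dividend-adjusted growth = e^(0.03−0.02) = 1.0101.
Risk-neutral probability p = (1.0101 − 0.6)/(1.4 − 0.6) = 0.4101/0.8000 = 0.5126
Terminal stock prices: S_uu = 39.2, S_ud = 16.8, S_dd = 7.2
Terminal payoffs (K − S): max(-14.2, 0) = 0, max(8.2, 0) = 8.2, max(17.8, 0) = 17.8
Node u (S = 28): V_u = e^(−0.03)·[0.5126·0.0000 + 0.4874·8.2000] = 3.8789
Node d (S = 12): V_d = e^(−0.03)·[0.5126·8.2000 + 0.4874·17.8000] = 12.4988
Node 0 (S = 20): V_0 = e^(−0.03)·[0.5126·3.8789 + 0.4874·12.4988] = 7.8417

€7.84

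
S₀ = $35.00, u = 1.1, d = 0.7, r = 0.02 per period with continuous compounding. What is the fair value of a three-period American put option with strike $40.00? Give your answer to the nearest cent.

Risk-neutral probability p = (e^0.02 − 0.7)/(1.1 − 0.7) = 0.3202/0.4000 = 0.8005
Terminal stock prices: S_uuu = 46.59, S_uud = 29.65, S_udd = 18.86, S_ddd = 12
Terminal payoffs (K − S): max(-6.585, 0) = 0, max(10.35, 0) = 10.35, max(21.14, 0) = 21.14, max(28, 0) = 28
Node uu (S = 42.35): continuation = e^(−0.02)·[0.8005·0.0000 + 0.1995·10.3550] = 2.0249; exercise value = 0.0000 ≤ continuation, so V_uu = 2.0249
Node ud (S = 26.95): continuation = e^(−0.02)·[0.8005·10.3550 + 0.1995·21.1350] = 12.2579; exercise value = 13.0500 > continuation, so V_ud = 13.0500 (exercise)
Node dd (S = 17.15): continuation = e^(−0.02)·[0.8005·21.1350 + 0.1995·27.9950] = 22.0579; exercise value = 22.8500 > continuation, so V_dd = 22.8500 (exercise)
Node u (S = 38.5): continuation = e^(−0.02)·[0.8005·2.0249 + 0.1995·13.0500] = 4.1407; exercise value = 1.5000 ≤ continuation, so V_u = 4.1407
Node d (S = 24.5): continuation = e^(−0.02)·[0.8005·13.0500 + 0.1995·22.8500] = 14.7079; exercise value = 15.5000 > continuation, so V_d = 15.5000 (exercise)
Node 0 (S = 35): continuation = e^(−0.02)·[0.8005·4.1407 + 0.1995·15.5000] = 6.2800; exercise value = 5.0000 ≤ continuation, so V_0 = 6.2800

$6.28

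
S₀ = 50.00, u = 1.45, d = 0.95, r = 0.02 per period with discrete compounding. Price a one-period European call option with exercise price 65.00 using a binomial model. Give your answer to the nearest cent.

1.03

Risk-neutral probability p = (1 + 0.02 − 0.95)/(1.45 − 0.95) = 0.0700/0.5000 = 0.1400
Terminal stock prices: S_u = 72.5, S_d = 47.5
Terminal payoffs (S − K): max(7.5, 0) = 7.5, max(-17.5, 0) = 0
Node 0 (S = 50): V_0 = 1/1.02·[0.1400·7.5000 + 0.8600·0.0000] = 1.0294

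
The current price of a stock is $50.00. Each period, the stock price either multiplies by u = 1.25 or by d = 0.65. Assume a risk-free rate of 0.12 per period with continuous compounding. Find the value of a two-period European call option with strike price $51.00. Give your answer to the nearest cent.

Risk-neutral probability p = (e^0.12 − 0.65)/(1.25 − 0.65) = 0.4775/0.6000 = 0.7958
Terminal stock prices: S_uu = 78.12, S_ud = 40.62, S_dd = 21.13
Terminal payoffs (S − K): max(27.12, 0) = 27.12, max(-10.38, 0) = 0, max(-29.87, 0) = 0
Node u (S = 62.5): V_u = e^(−0.12)·[0.7958·27.1250 + 0.2042·0.0000] = 19.1458
Node d (S = 32.5): V_d = e^(−0.12)·[0.7958·0.0000 + 0.2042·0.0000] = 0.0000
Node 0 (S = 50): V_0 = e^(−0.12)·[0.7958·19.1458 + 0.2042·0.0000] = 13.5138

$13.51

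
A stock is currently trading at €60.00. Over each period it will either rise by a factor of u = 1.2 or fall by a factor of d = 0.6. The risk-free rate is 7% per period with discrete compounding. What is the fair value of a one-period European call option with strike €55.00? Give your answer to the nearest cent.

€12.45

Risk-neutral probability p = (1 + 0.07 − 0.6)/(1.2 − 0.6) = 0.4700/0.6000 = 0.7833
Terminal stock prices: S_u = 72, S_d = 36
Terminal payoffs (S − K): max(17, 0) = 17, max(-19, 0) = 0
Node 0 (S = 60): V_0 = 1/1.07·[0.7833·17.0000 + 0.2167·0.0000] = 12.4455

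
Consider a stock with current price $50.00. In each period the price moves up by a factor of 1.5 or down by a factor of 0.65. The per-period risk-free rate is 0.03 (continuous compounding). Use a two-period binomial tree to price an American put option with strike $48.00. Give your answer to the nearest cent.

$8.31

Risk-neutral probability p = (e^0.03 − 0.65)/(1.5 − 0.65) = 0.3805/0.8500 = 0.4476
Terminal stock prices: S_uu = 112.5, S_ud = 48.75, S_dd = 21.13
Terminal payoffs (K − S): max(-64.5, 0) = 0, max(-0.75, 0) = 0, max(26.87, 0) = 26.87
Node u (S = 75): continuation = e^(−0.03)·[0.4476·0.0000 + 0.5524·0.0000] = 0.0000; exercise value = 0.0000 ≤ continuation, so V_u = 0.0000
Node d (S = 32.5): continuation = e^(−0.03)·[0.4476·0.0000 + 0.5524·26.8750] = 14.4072; exercise value = 15.5000 > continuation, so V_d = 15.5000 (exercise)
Node 0 (S = 50): continuation = e^(−0.03)·[0.4476·0.0000 + 0.5524·15.5000] = 8.3092; exercise value = 0.0000 ≤ continuation, so V_0 = 8.3092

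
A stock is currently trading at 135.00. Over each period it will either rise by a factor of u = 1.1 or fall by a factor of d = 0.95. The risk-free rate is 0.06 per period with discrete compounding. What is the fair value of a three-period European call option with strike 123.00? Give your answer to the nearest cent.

Risk-neutral probability p = (1 + 0.06 − 0.95)/(1.1 − 0.95) = 0.1100/0.1500 = 0.7333
Terminal stock prices: S_uuu = 179.7, S_uud = 155.2, S_udd = 134, S_ddd = 115.7
Terminal payoffs (S − K): max(56.69, 0) = 56.69, max(32.18, 0) = 32.18, max(11.02, 0) = 11.02, max(-7.254, 0) = 0
Node uu (S = 163.4): V_uu = 1/1.06·[0.7333·56.6850 + 0.2667·32.1825] = 47.3123
Node ud (S = 141.1): V_ud = 1/1.06·[0.7333·32.1825 + 0.2667·11.0213] = 25.0373
Node dd (S = 121.8): V_dd = 1/1.06·[0.7333·11.0213 + 0.2667·0.0000] = 7.6248
Node u (S = 148.5): V_u = 1/1.06·[0.7333·47.3123 + 0.2667·25.0373] = 39.0304
Node d (S = 128.2): V_d = 1/1.06·[0.7333·25.0373 + 0.2667·7.6248] = 19.2396
Node 0 (S = 135): V_0 = 1/1.06·[0.7333·39.0304 + 0.2667·19.2396] = 31.8423

31.84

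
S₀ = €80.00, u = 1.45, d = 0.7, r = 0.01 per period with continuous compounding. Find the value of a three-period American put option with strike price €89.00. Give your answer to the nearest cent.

Risk-neutral probability p = (e^0.01 − 0.7)/(1.45 − 0.7) = 0.3101/0.7500 = 0.4134
Terminal stock prices: S_uuu = 243.9, S_uud = 117.7, S_udd = 56.84, S_ddd = 27.44
Terminal payoffs (K − S): max(-154.9, 0) = 0, max(-28.74, 0) = 0, max(32.16, 0) = 32.16, max(61.56, 0) = 61.56
Node uu (S = 168.2): continuation = e^(−0.01)·[0.4134·0.0000 + 0.5866·0.0000] = 0.0000; exercise value = 0.0000 ≤ continuation, so V_uu = 0.0000
Node ud (S = 81.2): continuation = e^(−0.01)·[0.4134·0.0000 + 0.5866·32.1600] = 18.6773; exercise value = 7.8000 ≤ continuation, so V_ud = 18.6773
Node dd (S = 39.2): continuation = e^(−0.01)·[0.4134·32.1600 + 0.5866·61.5600] = 48.9144; exercise value = 49.8000 > continuation, so V_dd = 49.8000 (exercise)
Node u (S = 116): continuation = e^(−0.01)·[0.4134·0.0000 + 0.5866·18.6773] = 10.8471; exercise value = 0.0000 ≤ continuation, so V_u = 10.8471
Node d (S = 56): continuation = e^(−0.01)·[0.4134·18.6773 + 0.5866·49.8000] = 36.5664; exercise value = 33.0000 ≤ continuation, so V_d = 36.5664
Node 0 (S = 80): continuation = e^(−0.01)·[0.4134·10.8471 + 0.5866·36.5664] = 25.6760; exercise value = 9.0000 ≤ continuation, so V_0 = 25.6760

€25.68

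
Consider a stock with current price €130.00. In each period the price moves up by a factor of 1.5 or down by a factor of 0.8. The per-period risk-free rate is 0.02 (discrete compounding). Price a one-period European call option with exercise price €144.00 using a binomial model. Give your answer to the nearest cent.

€15.71

Risk-neutral probability p = (1 + 0.02 − 0.8)/(1.5 − 0.8) = 0.2200/0.7000 = 0.3143
Terminal stock prices: S_u = 195, S_d = 104
Terminal payoffs (S − K): max(51, 0) = 51, max(-40, 0) = 0
Node 0 (S = 130): V_0 = 1/1.02·[0.3143·51.0000 + 0.6857·0.0000] = 15.7143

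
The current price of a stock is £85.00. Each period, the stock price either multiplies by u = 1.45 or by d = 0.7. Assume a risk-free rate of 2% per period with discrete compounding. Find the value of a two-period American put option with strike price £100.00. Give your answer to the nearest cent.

£25.99

Risk-neutral probability p = (1 + 0.02 − 0.7)/(1.45 − 0.7) = 0.3200/0.7500 = 0.4267
Terminal stock prices: S_uu = 178.7, S_ud = 86.27, S_dd = 41.65
Terminal payoffs (K − S): max(-78.71, 0) = 0, max(13.73, 0) = 13.73, max(58.35, 0) = 58.35
Node u (S = 123.2): continuation = 1/1.02·[0.4267·0.0000 + 0.5733·13.7250] = 7.7147; exercise value = 0.0000 ≤ continuation, so V_u = 7.7147
Node d (S = 59.5): continuation = 1/1.02·[0.4267·13.7250 + 0.5733·58.3500] = 38.5392; exercise value = 40.5000 > continuation, so V_d = 40.5000 (exercise)
Node 0 (S = 85): continuation = 1/1.02·[0.4267·7.7147 + 0.5733·40.5000] = 25.9918; exercise value = 15.0000 ≤ continuation, so V_0 = 25.9918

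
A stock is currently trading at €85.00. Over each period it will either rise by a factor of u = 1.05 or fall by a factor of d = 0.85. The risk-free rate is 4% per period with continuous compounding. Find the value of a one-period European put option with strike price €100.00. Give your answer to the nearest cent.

Risk-neutral probability p = (e^0.04 − 0.85)/(1.05 − 0.85) = 0.1908/0.2000 = 0.9541
Terminal stock prices: S_u = 89.25, S_d = 72.25
Terminal payoffs (K − S): max(10.75, 0) = 10.75, max(27.75, 0) = 27.75
Node 0 (S = 85): V_0 = e^(−0.04)·[0.9541·10.7500 + 0.0459·27.7500] = 11.0789

€11.08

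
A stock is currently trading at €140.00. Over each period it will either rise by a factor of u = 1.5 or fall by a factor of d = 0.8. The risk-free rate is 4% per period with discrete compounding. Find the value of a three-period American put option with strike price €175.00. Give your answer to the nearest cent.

Risk-neutral probability p = (1 + 0.04 − 0.8)/(1.5 − 0.8) = 0.2400/0.7000 = 0.3429
Terminal stock prices: S_uuu = 472.5, S_uud = 252, S_udd = 134.4, S_ddd = 71.68
Terminal payoffs (K − S): max(-297.5, 0) = 0, max(-77, 0) = 0, max(40.6, 0) = 40.6, max(103.3, 0) = 103.3
Node uu (S = 315): continuation = 1/1.04·[0.3429·0.0000 + 0.6571·0.0000] = 0.0000; exercise value = 0.0000 ≤ continuation, so V_uu = 0.0000
Node ud (S = 168): continuation = 1/1.04·[0.3429·0.0000 + 0.6571·40.6000] = 25.6538; exercise value = 7.0000 ≤ continuation, so V_ud = 25.6538
Node dd (S = 89.6): continuation = 1/1.04·[0.3429·40.6000 + 0.6571·103.3200] = 78.6692; exercise value = 85.4000 > continuation, so V_dd = 85.4000 (exercise)
Node u (S = 210): continuation = 1/1.04·[0.3429·0.0000 + 0.6571·25.6538] = 16.2098; exercise value = 0.0000 ≤ continuation, so V_u = 16.2098
Node d (S = 112): continuation = 1/1.04·[0.3429·25.6538 + 0.6571·85.4000] = 62.4189; exercise value = 63.0000 > continuation, so V_d = 63.0000 (exercise)
Node 0 (S = 140): continuation = 1/1.04·[0.3429·16.2098 + 0.6571·63.0000] = 45.1516; exercise value = 35.0000 ≤ continuation, so V_0 = 45.1516

€45.15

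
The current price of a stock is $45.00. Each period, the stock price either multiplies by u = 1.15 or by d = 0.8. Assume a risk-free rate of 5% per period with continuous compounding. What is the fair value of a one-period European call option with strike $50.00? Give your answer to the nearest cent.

$1.20

Risk-neutral probability p = (e^0.05 − 0.8)/(1.15 − 0.8) = 0.2513/0.3500 = 0.7179
Terminal stock prices: S_u = 51.75, S_d = 36
Terminal payoffs (S − K): max(1.75, 0) = 1.75, max(-14, 0) = 0
Node 0 (S = 45): V_0 = e^(−0.05)·[0.7179·1.7500 + 0.2821·0.0000] = 1.1951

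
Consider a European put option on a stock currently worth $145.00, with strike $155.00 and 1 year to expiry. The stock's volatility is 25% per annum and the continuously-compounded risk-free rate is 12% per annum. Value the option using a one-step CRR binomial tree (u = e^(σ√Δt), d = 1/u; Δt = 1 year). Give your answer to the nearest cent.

$11.56

CRR parameters: u = e^(σ√Δt) = e^(0.25·√1) = 1.2840, d = 1/u = 0.7788
Per-period rate: rΔt = 0.12·1 = 0.12, so R = e^0.12 = 1.1275
Risk-neutral probability p = (e^0.12 − 0.7788)/(1.2840 − 0.7788) = 0.3487/0.5052 = 0.6902
Terminal stock prices: S_u = 186.2, S_d = 112.9
Terminal payoffs (K − S): max(-31.18, 0) = 0, max(42.07, 0) = 42.07
Node 0 (S = 145): V_0 = e^(−0.12)·[0.6902·0.0000 + 0.3098·42.0739] = 11.5613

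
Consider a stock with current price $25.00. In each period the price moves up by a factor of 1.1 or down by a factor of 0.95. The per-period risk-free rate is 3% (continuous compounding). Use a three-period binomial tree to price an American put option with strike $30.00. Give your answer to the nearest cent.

$5.00

Risk-neutral probability p = (e^0.03 − 0.95)/(1.1 − 0.95) = 0.0805/0.1500 = 0.5364
Terminal stock prices: S_uuu = 33.28, S_uud = 28.74, S_udd = 24.82, S_ddd = 21.43
Terminal payoffs (K − S): max(-3.275, 0) = 0, max(1.262, 0) = 1.262, max(5.181, 0) = 5.181, max(8.566, 0) = 8.566
Node uu (S = 30.25): continuation = e^(−0.03)·[0.5364·0.0000 + 0.4636·1.2625] = 0.5680; exercise value = 0.0000 ≤ continuation, so V_uu = 0.5680
Node ud (S = 26.13): continuation = e^(−0.03)·[0.5364·1.2625 + 0.4636·5.1812] = 2.9884; exercise value = 3.8750 > continuation, so V_ud = 3.8750 (exercise)
Node dd (S = 22.56): continuation = e^(−0.03)·[0.5364·5.1812 + 0.4636·8.5656] = 6.5509; exercise value = 7.4375 > continuation, so V_dd = 7.4375 (exercise)
Node u (S = 27.5): continuation = e^(−0.03)·[0.5364·0.5680 + 0.4636·3.8750] = 2.0392; exercise value = 2.5000 > continuation, so V_u = 2.5000 (exercise)
Node d (S = 23.75): continuation = e^(−0.03)·[0.5364·3.8750 + 0.4636·7.4375] = 5.3634; exercise value = 6.2500 > continuation, so V_d = 6.2500 (exercise)
Node 0 (S = 25): continuation = e^(−0.03)·[0.5364·2.5000 + 0.4636·6.2500] = 4.1134; exercise value = 5.0000 > continuation, so V_0 = 5.0000 (exercise)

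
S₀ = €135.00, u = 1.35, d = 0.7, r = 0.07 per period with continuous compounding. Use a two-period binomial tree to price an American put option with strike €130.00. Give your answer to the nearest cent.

Risk-neutral probability p = (e^0.07 − 0.7)/(1.35 − 0.7) = 0.3725/0.6500 = 0.5731
Terminal stock prices: S_uu = 246, S_ud = 127.6, S_dd = 66.15
Terminal payoffs (K − S): max(-116, 0) = 0, max(2.425, 0) = 2.425, max(63.85, 0) = 63.85
Node u (S = 182.2): continuation = e^(−0.07)·[0.5731·0.0000 + 0.4269·2.4250] = 0.9653; exercise value = 0.0000 ≤ continuation, so V_u = 0.9653
Node d (S = 94.5): continuation = e^(−0.07)·[0.5731·2.4250 + 0.4269·63.8500] = 26.7112; exercise value = 35.5000 > continuation, so V_d = 35.5000 (exercise)
Node 0 (S = 135): continuation = e^(−0.07)·[0.5731·0.9653 + 0.4269·35.5000] = 14.6465; exercise value = 0.0000 ≤ continuation, so V_0 = 14.6465

€14.65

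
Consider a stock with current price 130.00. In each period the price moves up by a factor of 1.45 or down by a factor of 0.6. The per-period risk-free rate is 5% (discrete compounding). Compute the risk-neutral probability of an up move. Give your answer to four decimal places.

p = 0.5294

Risk-neutral probability p = (1 + 0.05 − 0.6)/(1.45 − 0.6) = 0.4500/0.8500 = 0.5294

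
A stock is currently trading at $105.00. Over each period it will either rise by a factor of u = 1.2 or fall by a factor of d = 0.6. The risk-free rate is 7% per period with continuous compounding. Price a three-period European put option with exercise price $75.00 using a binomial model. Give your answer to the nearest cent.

$2.97

Risk-neutral probability p = (e^0.07 − 0.6)/(1.2 − 0.6) = 0.4725/0.6000 = 0.7875
Terminal stock prices: S_uuu = 181.4, S_uud = 90.72, S_udd = 45.36, S_ddd = 22.68
Terminal payoffs (K − S): max(-106.4, 0) = 0, max(-15.72, 0) = 0, max(29.64, 0) = 29.64, max(52.32, 0) = 52.32
Node uu (S = 151.2): V_uu = e^(−0.07)·[0.7875·0.0000 + 0.2125·0.0000] = 0.0000
Node ud (S = 75.6): V_ud = e^(−0.07)·[0.7875·0.0000 + 0.2125·29.6400] = 5.8723
Node dd (S = 37.8): V_dd = e^(−0.07)·[0.7875·29.6400 + 0.2125·52.3200] = 32.1295
Node u (S = 126): V_u = e^(−0.07)·[0.7875·0.0000 + 0.2125·5.8723] = 1.1634
Node d (S = 63): V_d = e^(−0.07)·[0.7875·5.8723 + 0.2125·32.1295] = 10.6774
Node 0 (S = 105): V_0 = e^(−0.07)·[0.7875·1.1634 + 0.2125·10.6774] = 2.9697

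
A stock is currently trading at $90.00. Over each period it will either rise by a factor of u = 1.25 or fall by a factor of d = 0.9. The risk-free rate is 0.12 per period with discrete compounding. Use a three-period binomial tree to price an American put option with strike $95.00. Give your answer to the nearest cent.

$5.00

Risk-neutral probability p = (1 + 0.12 − 0.9)/(1.25 − 0.9) = 0.2200/0.3500 = 0.6286
Terminal stock prices: S_uuu = 175.8, S_uud = 126.6, S_udd = 91.12, S_ddd = 65.61
Terminal payoffs (K − S): max(-80.78, 0) = 0, max(-31.56, 0) = 0, max(3.875, 0) = 3.875, max(29.39, 0) = 29.39
Node uu (S = 140.6): continuation = 1/1.12·[0.6286·0.0000 + 0.3714·0.0000] = 0.0000; exercise value = 0.0000 ≤ continuation, so V_uu = 0.0000
Node ud (S = 101.2): continuation = 1/1.12·[0.6286·0.0000 + 0.3714·3.8750] = 1.2851; exercise value = 0.0000 ≤ continuation, so V_ud = 1.2851
Node dd (S = 72.9): continuation = 1/1.12·[0.6286·3.8750 + 0.3714·29.3900] = 11.9214; exercise value = 22.1000 > continuation, so V_dd = 22.1000 (exercise)
Node u (S = 112.5): continuation = 1/1.12·[0.6286·0.0000 + 0.3714·1.2851] = 0.4262; exercise value = 0.0000 ≤ continuation, so V_u = 0.4262
Node d (S = 81): continuation = 1/1.12·[0.6286·1.2851 + 0.3714·22.1000] = 8.0503; exercise value = 14.0000 > continuation, so V_d = 14.0000 (exercise)
Node 0 (S = 90): continuation = 1/1.12·[0.6286·0.4262 + 0.3714·14.0000] = 4.8820; exercise value = 5.0000 > continuation, so V_0 = 5.0000 (exercise)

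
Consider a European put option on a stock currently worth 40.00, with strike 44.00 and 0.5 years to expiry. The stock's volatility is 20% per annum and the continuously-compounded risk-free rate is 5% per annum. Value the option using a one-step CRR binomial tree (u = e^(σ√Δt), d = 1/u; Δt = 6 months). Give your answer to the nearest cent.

CRR parameters: u = e^(σ√Δt) = e^(0.2·√0.5) = 1.1519, d = 1/u = 0.8681
Per-period rate: rΔt = 0.05·0.5 = 0.025, so R = e^0.025 = 1.0253
Risk-neutral probability p = (e^0.025 − 0.8681)/(1.1519 − 0.8681) = 0.1572/0.2838 = 0.5539
Terminal stock prices: S_u = 46.08, S_d = 34.72
Terminal payoffs (K − S): max(-2.076, 0) = 0, max(9.275, 0) = 9.275
Node 0 (S = 40): V_0 = e^(−0.025)·[0.5539·0.0000 + 0.4461·9.2751] = 4.0354

4.04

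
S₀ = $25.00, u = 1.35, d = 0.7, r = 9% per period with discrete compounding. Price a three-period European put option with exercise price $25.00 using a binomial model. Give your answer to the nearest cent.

Risk-neutral probability p = (1 + 0.09 − 0.7)/(1.35 − 0.7) = 0.3900/0.6500 = 0.6000
Terminal stock prices: S_uuu = 61.51, S_uud = 31.89, S_udd = 16.54, S_ddd = 8.575
Terminal payoffs (K − S): max(-36.51, 0) = 0, max(-6.894, 0) = 0, max(8.463, 0) = 8.463, max(16.43, 0) = 16.43
Node uu (S = 45.56): V_uu = 1/1.09·[0.6000·0.0000 + 0.4000·0.0000] = 0.0000
Node ud (S = 23.62): V_ud = 1/1.09·[0.6000·0.0000 + 0.4000·8.4625] = 3.1055
Node dd (S = 12.25): V_dd = 1/1.09·[0.6000·8.4625 + 0.4000·16.4250] = 10.6858
Node u (S = 33.75): V_u = 1/1.09·[0.6000·0.0000 + 0.4000·3.1055] = 1.1396
Node d (S = 17.5): V_d = 1/1.09·[0.6000·3.1055 + 0.4000·10.6858] = 5.6308
Node 0 (S = 25): V_0 = 1/1.09·[0.6000·1.1396 + 0.4000·5.6308] = 2.6937

$2.69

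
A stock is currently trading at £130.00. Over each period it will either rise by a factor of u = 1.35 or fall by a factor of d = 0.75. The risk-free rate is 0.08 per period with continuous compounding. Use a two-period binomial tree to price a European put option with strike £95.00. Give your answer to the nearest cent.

Risk-neutral probability p = (e^0.08 − 0.75)/(1.35 − 0.75) = 0.3333/0.6000 = 0.5555
Terminal stock prices: S_uu = 236.9, S_ud = 131.6, S_dd = 73.12
Terminal payoffs (K − S): max(-141.9, 0) = 0, max(-36.62, 0) = 0, max(21.88, 0) = 21.88
Node u (S = 175.5): V_u = e^(−0.08)·[0.5555·0.0000 + 0.4445·0.0000] = 0.0000
Node d (S = 97.5): V_d = e^(−0.08)·[0.5555·0.0000 + 0.4445·21.8750] = 8.9763
Node 0 (S = 130): V_0 = e^(−0.08)·[0.5555·0.0000 + 0.4445·8.9763] = 3.6834

£3.68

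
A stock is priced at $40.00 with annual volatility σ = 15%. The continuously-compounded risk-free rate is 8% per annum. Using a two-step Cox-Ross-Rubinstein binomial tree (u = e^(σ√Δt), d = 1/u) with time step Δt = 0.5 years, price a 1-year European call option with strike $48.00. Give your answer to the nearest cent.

CRR parameters: u = e^(σ√Δt) = e^(0.15·√0.5) = 1.1119, d = 1/u = 0.8994
Per-period rate: rΔt = 0.08·0.5 = 0.04, so R = e^0.04 = 1.0408
Risk-neutral probability p = (e^0.04 − 0.8994)/(1.1119 − 0.8994) = 0.1414/0.2125 = 0.6655
Terminal stock prices: S_uu = 49.45, S_ud = 40, S_dd = 32.35
Terminal payoffs (S − K): max(1.452, 0) = 1.452, max(-8, 0) = 0, max(-15.65, 0) = 0
Node u (S = 44.48): V_u = e^(−0.04)·[0.6655·1.4524 + 0.3345·0.0000] = 0.9287
Node d (S = 35.97): V_d = e^(−0.04)·[0.6655·0.0000 + 0.3345·0.0000] = 0.0000
Node 0 (S = 40): V_0 = e^(−0.04)·[0.6655·0.9287 + 0.3345·0.0000] = 0.5939

$0.59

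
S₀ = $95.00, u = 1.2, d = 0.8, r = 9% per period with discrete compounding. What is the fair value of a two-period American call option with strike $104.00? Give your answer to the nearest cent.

Risk-neutral probability p = (1 + 0.09 − 0.8)/(1.2 − 0.8) = 0.2900/0.4000 = 0.7250
Terminal stock prices: S_uu = 136.8, S_ud = 91.2, S_dd = 60.8
Terminal payoffs (S − K): max(32.8, 0) = 32.8, max(-12.8, 0) = 0, max(-43.2, 0) = 0
Node u (S = 114): continuation = 1/1.09·[0.7250·32.8000 + 0.2750·0.0000] = 21.8165; exercise value = 10.0000 ≤ continuation, so V_u = 21.8165
Node d (S = 76): continuation = 1/1.09·[0.7250·0.0000 + 0.2750·0.0000] = 0.0000; exercise value = 0.0000 ≤ continuation, so V_d = 0.0000
Node 0 (S = 95): continuation = 1/1.09·[0.7250·21.8165 + 0.2750·0.0000] = 14.5110; exercise value = 0.0000 ≤ continuation, so V_0 = 14.5110

$14.51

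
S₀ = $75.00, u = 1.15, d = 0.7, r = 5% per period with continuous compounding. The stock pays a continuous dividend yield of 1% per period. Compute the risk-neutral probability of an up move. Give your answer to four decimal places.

Per-period risk-free factor R = e^0.05 = 1.0513; dividend-adjusted growth = e^(0.05−0.01) = 1.0408.
Risk-neutral probability p = (1.0408 − 0.7)/(1.15 − 0.7) = 0.3408/0.4500 = 0.7574

p = 0.7574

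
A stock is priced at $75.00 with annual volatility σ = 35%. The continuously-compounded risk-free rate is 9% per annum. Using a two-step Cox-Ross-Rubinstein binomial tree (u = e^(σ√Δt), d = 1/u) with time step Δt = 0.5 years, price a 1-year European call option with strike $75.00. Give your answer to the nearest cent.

$12.35

CRR parameters: u = e^(σ√Δt) = e^(0.35·√0.5) = 1.2808, d = 1/u = 0.7808
Per-period rate: rΔt = 0.09·0.5 = 0.045, so R = e^0.045 = 1.0460
Risk-neutral probability p = (e^0.045 − 0.7808)/(1.2808 − 0.7808) = 0.2653/0.5000 = 0.5305
Terminal stock prices: S_uu = 123, S_ud = 75, S_dd = 45.72
Terminal payoffs (S − K): max(48.03, 0) = 48.03, max(0, 0) = 0, max(-29.28, 0) = 0
Node u (S = 96.06): V_u = e^(−0.045)·[0.5305·48.0343 + 0.4695·0.0000] = 24.3604
Node d (S = 58.56): V_d = e^(−0.045)·[0.5305·0.0000 + 0.4695·0.0000] = 0.0000
Node 0 (S = 75): V_0 = e^(−0.045)·[0.5305·24.3604 + 0.4695·0.0000] = 12.3543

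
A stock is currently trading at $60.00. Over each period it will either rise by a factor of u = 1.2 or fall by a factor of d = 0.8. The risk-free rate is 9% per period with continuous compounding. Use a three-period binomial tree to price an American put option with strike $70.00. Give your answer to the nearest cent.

Risk-neutral probability p = (e^0.09 − 0.8)/(1.2 − 0.8) = 0.2942/0.4000 = 0.7354
Terminal stock prices: S_uuu = 103.7, S_uud = 69.12, S_udd = 46.08, S_ddd = 30.72
Terminal payoffs (K − S): max(-33.68, 0) = 0, max(0.88, 0) = 0.88, max(23.92, 0) = 23.92, max(39.28, 0) = 39.28
Node uu (S = 86.4): continuation = e^(−0.09)·[0.7354·0.0000 + 0.2646·0.8800] = 0.2128; exercise value = 0.0000 ≤ continuation, so V_uu = 0.2128
Node ud (S = 57.6): continuation = e^(−0.09)·[0.7354·0.8800 + 0.2646·23.9200] = 6.3752; exercise value = 12.4000 > continuation, so V_ud = 12.4000 (exercise)
Node dd (S = 38.4): continuation = e^(−0.09)·[0.7354·23.9200 + 0.2646·39.2800] = 25.5752; exercise value = 31.6000 > continuation, so V_dd = 31.6000 (exercise)
Node u (S = 72): continuation = e^(−0.09)·[0.7354·0.2128 + 0.2646·12.4000] = 3.1413; exercise value = 0.0000 ≤ continuation, so V_u = 3.1413
Node d (S = 48): continuation = e^(−0.09)·[0.7354·12.4000 + 0.2646·31.6000] = 15.9752; exercise value = 22.0000 > continuation, so V_d = 22.0000 (exercise)
Node 0 (S = 60): continuation = e^(−0.09)·[0.7354·3.1413 + 0.2646·22.0000] = 7.4308; exercise value = 10.0000 > continuation, so V_0 = 10.0000 (exercise)

$10.00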